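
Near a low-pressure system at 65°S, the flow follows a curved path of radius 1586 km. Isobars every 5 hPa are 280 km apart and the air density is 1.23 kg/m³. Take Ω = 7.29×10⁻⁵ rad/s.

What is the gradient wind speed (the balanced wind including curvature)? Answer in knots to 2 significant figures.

20 knots

Coriolis parameter at 65°S:
f = 2Ω sin φ = 2 × 7.29×10⁻⁵ × sin 65° = 1.32×10⁻⁴ s⁻¹
Pressure gradient: |∂P/∂n| = 500 Pa / 280000 m = 1.79×10⁻³ Pa/m
Geostrophic speed: V_g = |∂P/∂n|/(fρ) = 1.79×10⁻³/(1.32×10⁻⁴ × 1.23) = 11.0 m/s
Around a low, centrifugal force acts outward with Coriolis, so pressure-gradient force balances both:
(1/ρ)|∂P/∂n| = fV + V²/R  →  V² + fR·V − fR·V_g = 0
With fR = 1.32×10⁻⁴ × 1586×10³ m = 210 m/s:
V = [−fR + √((fR)² + 4 fR V_g)]/2 = [−210 + √(210² + 4×210×11)]/2 = 10.5 m/s
Subgeostrophic (V < V_g = 11 m/s), as expected around a low.
Converting: 10.5 m/s × 1.944 = 20 knots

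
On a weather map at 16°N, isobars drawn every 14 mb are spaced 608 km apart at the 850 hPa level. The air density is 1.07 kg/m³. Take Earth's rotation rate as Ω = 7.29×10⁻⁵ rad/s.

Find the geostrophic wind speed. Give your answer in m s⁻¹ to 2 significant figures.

54 m s⁻¹

Coriolis parameter at 16°N:
f = 2Ω sin φ = 2 × 7.29×10⁻⁵ × sin 16° = 4.02×10⁻⁵ s⁻¹
Pressure gradient: |∂P/∂n| = 1400 Pa / 608000 m = 2.30×10⁻³ Pa/m
Geostrophic balance (pressure-gradient force = Coriolis force):
V_g = (1/(fρ)) |∂P/∂n| = 2.30×10⁻³ / (4.02×10⁻⁵ × 1.07) = 53.5 m/s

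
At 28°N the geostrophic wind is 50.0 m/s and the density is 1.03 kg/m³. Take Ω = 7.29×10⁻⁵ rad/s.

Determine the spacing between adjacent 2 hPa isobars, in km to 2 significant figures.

Coriolis parameter at 28°N:
f = 2Ω sin φ = 2 × 7.29×10⁻⁵ × sin 28° = 6.84×10⁻⁵ s⁻¹
Geostrophic balance rearranged: |∂P/∂n| = f ρ V_g
|∂P/∂n| = 6.84×10⁻⁵ × 1.03 × 50.0 = 3.53×10⁻³ Pa/m
Isobar spacing: Δn = ΔP/|∂P/∂n| = 200 Pa / 3.53×10⁻³ Pa/m = 56736 m ≈ 57 km

57 km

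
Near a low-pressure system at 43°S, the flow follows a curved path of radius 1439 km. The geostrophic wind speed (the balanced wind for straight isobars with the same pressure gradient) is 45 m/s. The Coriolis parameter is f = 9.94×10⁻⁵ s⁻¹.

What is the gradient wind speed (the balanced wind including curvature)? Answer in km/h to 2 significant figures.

Around a low, centrifugal force acts outward with Coriolis, so pressure-gradient force balances both:
(1/ρ)|∂P/∂n| = fV + V²/R  →  V² + fR·V − fR·V_g = 0
With fR = 9.94×10⁻⁵ × 1439×10³ m = 143 m/s:
V = [−fR + √((fR)² + 4 fR V_g)]/2 = [−143 + √(143² + 4×143×45)]/2 = 36 m/s
Subgeostrophic (V < V_g = 45 m/s), as expected around a low.
Converting: 36 m/s × 3.6 = 130 km/h

130 km/h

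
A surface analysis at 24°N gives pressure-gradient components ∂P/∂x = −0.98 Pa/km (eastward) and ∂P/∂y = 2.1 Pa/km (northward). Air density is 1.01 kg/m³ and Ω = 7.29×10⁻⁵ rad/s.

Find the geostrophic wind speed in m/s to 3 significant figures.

38.7 m/s

Coriolis parameter at 24°N:
f = 2Ω sin φ = 2 × 7.29×10⁻⁵ × sin 24° = 5.93×10⁻⁵ s⁻¹
Component geostrophic relations (x east, y north):
u_g = −(1/(fρ)) ∂P/∂y,  v_g = (1/(fρ)) ∂P/∂x
u_g = −(2.1×10⁻³)/(5.93×10⁻⁵ × 1.01) = −35.1 m/s;  v_g = (−0.98×10⁻³)/(5.93×10⁻⁵ × 1.01) = −16.4 m/s
|V_g| = √(u_g² + v_g²) = 38.7 m/s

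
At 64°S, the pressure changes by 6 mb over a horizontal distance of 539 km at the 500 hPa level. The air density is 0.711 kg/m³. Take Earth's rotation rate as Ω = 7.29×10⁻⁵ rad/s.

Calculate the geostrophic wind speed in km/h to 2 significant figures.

43 km/h

Coriolis parameter at 64°S:
f = 2Ω sin φ = 2 × 7.29×10⁻⁵ × sin 64° = 1.31×10⁻⁴ s⁻¹
Pressure gradient: |∂P/∂n| = 600 Pa / 539000 m = 1.11×10⁻³ Pa/m
Geostrophic balance (pressure-gradient force = Coriolis force):
V_g = (1/(fρ)) |∂P/∂n| = 1.11×10⁻³ / (1.31×10⁻⁴ × 0.711) = 11.9 m/s
Converting: 11.9 m/s × 3.6 = 43 km/h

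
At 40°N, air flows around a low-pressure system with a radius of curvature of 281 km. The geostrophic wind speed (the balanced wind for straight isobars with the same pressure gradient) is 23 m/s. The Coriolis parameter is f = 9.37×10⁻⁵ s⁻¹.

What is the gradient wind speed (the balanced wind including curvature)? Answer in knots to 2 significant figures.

Around a low, centrifugal force acts outward with Coriolis, so pressure-gradient force balances both:
(1/ρ)|∂P/∂n| = fV + V²/R  →  V² + fR·V − fR·V_g = 0
With fR = 9.37×10⁻⁵ × 281×10³ m = 26.3 m/s:
V = [−fR + √((fR)² + 4 fR V_g)]/2 = [−26.3 + √(26.3² + 4×26.3×23)]/2 = 14.7 m/s
Subgeostrophic (V < V_g = 23 m/s), as expected around a low.
Converting: 14.7 m/s × 1.944 = 29 knots

29 knots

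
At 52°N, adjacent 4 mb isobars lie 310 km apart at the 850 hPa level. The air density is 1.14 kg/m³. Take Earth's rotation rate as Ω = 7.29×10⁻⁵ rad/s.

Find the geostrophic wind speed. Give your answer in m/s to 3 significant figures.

Coriolis parameter at 52°N:
f = 2Ω sin φ = 2 × 7.29×10⁻⁵ × sin 52° = 1.15×10⁻⁴ s⁻¹
Pressure gradient: |∂P/∂n| = 400 Pa / 310000 m = 1.29×10⁻³ Pa/m
Geostrophic balance (pressure-gradient force = Coriolis force):
V_g = (1/(fρ)) |∂P/∂n| = 1.29×10⁻³ / (1.15×10⁻⁴ × 1.14) = 9.85 m/s

9.85 m/s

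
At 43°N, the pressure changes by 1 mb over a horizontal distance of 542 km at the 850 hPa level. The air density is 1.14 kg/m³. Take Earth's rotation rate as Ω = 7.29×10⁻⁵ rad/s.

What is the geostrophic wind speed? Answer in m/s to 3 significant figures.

Coriolis parameter at 43°N:
f = 2Ω sin φ = 2 × 7.29×10⁻⁵ × sin 43° = 9.94×10⁻⁵ s⁻¹
Pressure gradient: |∂P/∂n| = 100 Pa / 542000 m = 1.85×10⁻⁴ Pa/m
Geostrophic balance (pressure-gradient force = Coriolis force):
V_g = (1/(fρ)) |∂P/∂n| = 1.85×10⁻⁴ / (9.94×10⁻⁵ × 1.14) = 1.63 m/s

1.63 m/s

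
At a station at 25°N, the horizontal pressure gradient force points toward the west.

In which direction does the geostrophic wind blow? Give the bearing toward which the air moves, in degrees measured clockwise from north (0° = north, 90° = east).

000°

The pressure-gradient force points toward the west (bearing 270°).
Geostrophic balance: in the Northern Hemisphere the Coriolis force deflects motion to the right, so the geostrophic wind blows 90° to the right of the pressure-gradient force (low pressure on the left).
Rotating 270° by 90° clockwise gives 000° — the wind blows toward the north.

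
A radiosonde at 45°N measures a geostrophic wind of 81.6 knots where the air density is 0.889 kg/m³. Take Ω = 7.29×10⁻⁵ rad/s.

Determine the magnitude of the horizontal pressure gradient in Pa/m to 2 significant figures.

3.8×10⁻³ Pa/m

Coriolis parameter at 45°N:
f = 2Ω sin φ = 2 × 7.29×10⁻⁵ × sin 45° = 1.03×10⁻⁴ s⁻¹
Wind speed in SI: 81.6 knots = 42.0 m/s
Geostrophic balance rearranged: |∂P/∂n| = f ρ V_g
|∂P/∂n| = 1.03×10⁻⁴ × 0.889 × 42.0 = 3.85×10⁻³ Pa/m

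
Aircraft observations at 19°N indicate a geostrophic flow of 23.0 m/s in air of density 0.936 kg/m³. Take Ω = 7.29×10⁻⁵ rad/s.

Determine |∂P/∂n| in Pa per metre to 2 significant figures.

1.0×10⁻³ Pa/m

Coriolis parameter at 19°N:
f = 2Ω sin φ = 2 × 7.29×10⁻⁵ × sin 19° = 4.75×10⁻⁵ s⁻¹
Geostrophic balance rearranged: |∂P/∂n| = f ρ V_g
|∂P/∂n| = 4.75×10⁻⁵ × 0.936 × 23.0 = 1.02×10⁻³ Pa/m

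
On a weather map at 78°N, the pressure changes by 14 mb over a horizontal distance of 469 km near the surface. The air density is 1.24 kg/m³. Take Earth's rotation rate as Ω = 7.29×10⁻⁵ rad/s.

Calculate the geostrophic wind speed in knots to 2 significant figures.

33 knots

Coriolis parameter at 78°N:
f = 2Ω sin φ = 2 × 7.29×10⁻⁵ × sin 78° = 1.43×10⁻⁴ s⁻¹
Pressure gradient: |∂P/∂n| = 1400 Pa / 469000 m = 2.99×10⁻³ Pa/m
Geostrophic balance (pressure-gradient force = Coriolis force):
V_g = (1/(fρ)) |∂P/∂n| = 2.99×10⁻³ / (1.43×10⁻⁴ × 1.24) = 16.9 m/s
Converting: 16.9 m/s × 1.944 = 33 knots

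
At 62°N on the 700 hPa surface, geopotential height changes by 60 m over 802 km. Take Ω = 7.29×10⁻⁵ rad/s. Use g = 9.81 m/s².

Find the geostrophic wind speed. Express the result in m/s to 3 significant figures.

Coriolis parameter at 62°N:
f = 2Ω sin φ = 2 × 7.29×10⁻⁵ × sin 62° = 1.29×10⁻⁴ s⁻¹
Height gradient: |∂Z/∂n| = 60 m / 802000 m = 7.48×10⁻⁵
On a pressure surface, geostrophic balance gives V_g = (g/f)|∂Z/∂n|:
V_g = 9.81 × 7.48×10⁻⁵ / 1.29×10⁻⁴ = 5.70 m/s

5.70 m/s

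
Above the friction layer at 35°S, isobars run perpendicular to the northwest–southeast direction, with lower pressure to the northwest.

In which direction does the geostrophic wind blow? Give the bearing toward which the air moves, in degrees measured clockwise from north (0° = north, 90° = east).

225°

The pressure-gradient force points toward the northwest (bearing 315°).
Geostrophic balance: in the Southern Hemisphere the Coriolis force deflects motion to the left, so the geostrophic wind blows 90° to the left of the pressure-gradient force (low pressure on the right).
Rotating 315° by 90° counterclockwise gives 225° — the wind blows toward the southwest.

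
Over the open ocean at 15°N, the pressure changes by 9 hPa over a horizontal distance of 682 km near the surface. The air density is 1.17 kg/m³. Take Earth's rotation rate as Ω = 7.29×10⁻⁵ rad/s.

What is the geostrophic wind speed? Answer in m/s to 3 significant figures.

Coriolis parameter at 15°N:
f = 2Ω sin φ = 2 × 7.29×10⁻⁵ × sin 15° = 3.77×10⁻⁵ s⁻¹
Pressure gradient: |∂P/∂n| = 900 Pa / 682000 m = 1.32×10⁻³ Pa/m
Geostrophic balance (pressure-gradient force = Coriolis force):
V_g = (1/(fρ)) |∂P/∂n| = 1.32×10⁻³ / (3.77×10⁻⁵ × 1.17) = 29.9 m/s

29.9 m/s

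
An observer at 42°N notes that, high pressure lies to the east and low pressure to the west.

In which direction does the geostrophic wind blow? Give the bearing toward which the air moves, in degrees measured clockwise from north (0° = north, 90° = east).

000°

The pressure-gradient force points toward the west (bearing 270°).
Geostrophic balance: in the Northern Hemisphere the Coriolis force deflects motion to the right, so the geostrophic wind blows 90° to the right of the pressure-gradient force (low pressure on the left).
Rotating 270° by 90° clockwise gives 000° — the wind blows toward the north.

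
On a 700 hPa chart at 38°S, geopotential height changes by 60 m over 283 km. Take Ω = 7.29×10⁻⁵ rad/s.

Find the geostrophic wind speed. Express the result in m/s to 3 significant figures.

Coriolis parameter at 38°S:
f = 2Ω sin φ = 2 × 7.29×10⁻⁵ × sin 38° = 8.98×10⁻⁵ s⁻¹
Height gradient: |∂Z/∂n| = 60 m / 283000 m = 2.12×10⁻⁴
On a pressure surface, geostrophic balance gives V_g = (g/f)|∂Z/∂n|:
V_g = 9.81 × 2.12×10⁻⁴ / 8.98×10⁻⁵ = 23.2 m/s

23.2 m/s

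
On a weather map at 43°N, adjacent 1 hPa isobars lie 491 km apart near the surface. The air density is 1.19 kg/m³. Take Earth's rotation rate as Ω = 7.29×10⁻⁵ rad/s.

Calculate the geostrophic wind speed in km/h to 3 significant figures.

Coriolis parameter at 43°N:
f = 2Ω sin φ = 2 × 7.29×10⁻⁵ × sin 43° = 9.94×10⁻⁵ s⁻¹
Pressure gradient: |∂P/∂n| = 100 Pa / 491000 m = 2.04×10⁻⁴ Pa/m
Geostrophic balance (pressure-gradient force = Coriolis force):
V_g = (1/(fρ)) |∂P/∂n| = 2.04×10⁻⁴ / (9.94×10⁻⁵ × 1.19) = 1.72 m/s
Converting: 1.72 m/s × 3.6 = 6.20 km/h

6.20 km/h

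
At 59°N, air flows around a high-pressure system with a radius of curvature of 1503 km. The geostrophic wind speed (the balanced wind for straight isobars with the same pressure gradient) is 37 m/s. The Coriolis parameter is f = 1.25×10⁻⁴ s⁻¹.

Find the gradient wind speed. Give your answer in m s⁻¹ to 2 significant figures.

51 m s⁻¹

Around a high, pressure-gradient force acts outward with centrifugal, so Coriolis balances both:
fV = (1/ρ)|∂P/∂n| + V²/R  →  V² − fR·V + fR·V_g = 0
With fR = 1.25×10⁻⁴ × 1503×10³ m = 188 m/s:
V = [fR − √((fR)² − 4 fR V_g)]/2 = [188 − √(188² − 4×188×37)]/2 = 50.7 m/s
Supergeostrophic (V > V_g = 37 m/s), as expected around a high.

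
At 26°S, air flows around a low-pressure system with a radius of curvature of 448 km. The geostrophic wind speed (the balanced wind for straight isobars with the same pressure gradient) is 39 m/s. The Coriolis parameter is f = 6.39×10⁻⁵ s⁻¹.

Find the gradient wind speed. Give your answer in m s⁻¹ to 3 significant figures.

22.0 m s⁻¹

Around a low, centrifugal force acts outward with Coriolis, so pressure-gradient force balances both:
(1/ρ)|∂P/∂n| = fV + V²/R  →  V² + fR·V − fR·V_g = 0
With fR = 6.39×10⁻⁵ × 448×10³ m = 28.6 m/s:
V = [−fR + √((fR)² + 4 fR V_g)]/2 = [−28.6 + √(28.6² + 4×28.6×39)]/2 = 22 m/s
Subgeostrophic (V < V_g = 39 m/s), as expected around a low.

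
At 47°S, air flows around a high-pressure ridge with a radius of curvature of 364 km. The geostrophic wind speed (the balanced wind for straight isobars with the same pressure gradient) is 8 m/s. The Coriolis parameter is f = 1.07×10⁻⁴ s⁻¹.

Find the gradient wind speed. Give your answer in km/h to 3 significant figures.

40.5 km/h

Around a high, pressure-gradient force acts outward with centrifugal, so Coriolis balances both:
fV = (1/ρ)|∂P/∂n| + V²/R  →  V² − fR·V + fR·V_g = 0
With fR = 1.07×10⁻⁴ × 364×10³ m = 38.9 m/s:
V = [fR − √((fR)² − 4 fR V_g)]/2 = [38.9 − √(38.9² − 4×38.9×8)]/2 = 11.2 m/s
Supergeostrophic (V > V_g = 8 m/s), as expected around a high.
Converting: 11.2 m/s × 3.6 = 40.5 km/h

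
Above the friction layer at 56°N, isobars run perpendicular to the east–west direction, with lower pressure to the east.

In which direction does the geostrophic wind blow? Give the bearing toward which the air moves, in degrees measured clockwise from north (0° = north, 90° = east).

The pressure-gradient force points toward the east (bearing 090°).
Geostrophic balance: in the Northern Hemisphere the Coriolis force deflects motion to the right, so the geostrophic wind blows 90° to the right of the pressure-gradient force (low pressure on the left).
Rotating 090° by 90° clockwise gives 180° — the wind blows toward the south.

180°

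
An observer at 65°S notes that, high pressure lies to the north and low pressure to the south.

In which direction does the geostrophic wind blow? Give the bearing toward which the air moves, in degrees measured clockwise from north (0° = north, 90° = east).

The pressure-gradient force points toward the south (bearing 180°).
Geostrophic balance: in the Southern Hemisphere the Coriolis force deflects motion to the left, so the geostrophic wind blows 90° to the left of the pressure-gradient force (low pressure on the right).
Rotating 180° by 90° counterclockwise gives 090° — the wind blows toward the east.

090°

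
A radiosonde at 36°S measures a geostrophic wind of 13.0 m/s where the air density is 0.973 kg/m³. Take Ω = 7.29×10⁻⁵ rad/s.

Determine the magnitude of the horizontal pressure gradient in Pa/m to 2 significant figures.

Coriolis parameter at 36°S:
f = 2Ω sin φ = 2 × 7.29×10⁻⁵ × sin 36° = 8.57×10⁻⁵ s⁻¹
Geostrophic balance rearranged: |∂P/∂n| = f ρ V_g
|∂P/∂n| = 8.57×10⁻⁵ × 0.973 × 13.0 = 1.08×10⁻³ Pa/m

1.1×10⁻³ Pa/m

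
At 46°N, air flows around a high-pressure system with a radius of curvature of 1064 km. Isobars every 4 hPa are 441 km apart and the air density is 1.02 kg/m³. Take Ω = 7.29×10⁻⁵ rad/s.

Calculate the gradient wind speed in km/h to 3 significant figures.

Coriolis parameter at 46°N:
f = 2Ω sin φ = 2 × 7.29×10⁻⁵ × sin 46° = 1.05×10⁻⁴ s⁻¹
Pressure gradient: |∂P/∂n| = 400 Pa / 441000 m = 9.07×10⁻⁴ Pa/m
Geostrophic speed: V_g = |∂P/∂n|/(fρ) = 9.07×10⁻⁴/(1.05×10⁻⁴ × 1.02) = 8.48 m/s
Around a high, pressure-gradient force acts outward with centrifugal, so Coriolis balances both:
fV = (1/ρ)|∂P/∂n| + V²/R  →  V² − fR·V + fR·V_g = 0
With fR = 1.05×10⁻⁴ × 1064×10³ m = 112 m/s:
V = [fR − √((fR)² − 4 fR V_g)]/2 = [112 − √(112² − 4×112×8.48)]/2 = 9.24 m/s
Supergeostrophic (V > V_g = 8.48 m/s), as expected around a high.
Converting: 9.24 m/s × 3.6 = 33.3 km/h

33.3 km/h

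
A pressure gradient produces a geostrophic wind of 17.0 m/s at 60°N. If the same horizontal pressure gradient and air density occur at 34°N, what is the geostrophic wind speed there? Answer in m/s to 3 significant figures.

26.3 m/s

With the same pressure gradient and density, V_g ∝ 1/f ∝ 1/sin φ.
V₂ = V₁ · sin φ₁ / sin φ₂ = 17.0 × sin 60° / sin 34°
V₂ = 17.0 × 0.8660/0.5592 = 26.3 m/s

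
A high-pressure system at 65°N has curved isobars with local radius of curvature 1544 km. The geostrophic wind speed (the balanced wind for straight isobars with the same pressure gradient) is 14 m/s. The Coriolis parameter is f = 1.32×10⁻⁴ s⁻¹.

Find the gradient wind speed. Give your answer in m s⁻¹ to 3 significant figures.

15.1 m s⁻¹

Around a high, pressure-gradient force acts outward with centrifugal, so Coriolis balances both:
fV = (1/ρ)|∂P/∂n| + V²/R  →  V² − fR·V + fR·V_g = 0
With fR = 1.32×10⁻⁴ × 1544×10³ m = 204 m/s:
V = [fR − √((fR)² − 4 fR V_g)]/2 = [204 − √(204² − 4×204×14)]/2 = 15.1 m/s
Supergeostrophic (V > V_g = 14 m/s), as expected around a high.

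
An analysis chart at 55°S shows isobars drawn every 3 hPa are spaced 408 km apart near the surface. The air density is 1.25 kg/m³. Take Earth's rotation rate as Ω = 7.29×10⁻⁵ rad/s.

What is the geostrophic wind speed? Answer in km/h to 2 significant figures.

18 km/h

Coriolis parameter at 55°S:
f = 2Ω sin φ = 2 × 7.29×10⁻⁵ × sin 55° = 1.19×10⁻⁴ s⁻¹
Pressure gradient: |∂P/∂n| = 300 Pa / 408000 m = 7.35×10⁻⁴ Pa/m
Geostrophic balance (pressure-gradient force = Coriolis force):
V_g = (1/(fρ)) |∂P/∂n| = 7.35×10⁻⁴ / (1.19×10⁻⁴ × 1.25) = 4.93 m/s
Converting: 4.93 m/s × 3.6 = 18 km/h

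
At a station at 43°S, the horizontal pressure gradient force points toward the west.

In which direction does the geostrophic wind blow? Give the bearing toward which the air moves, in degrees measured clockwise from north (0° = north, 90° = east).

180°

The pressure-gradient force points toward the west (bearing 270°).
Geostrophic balance: in the Southern Hemisphere the Coriolis force deflects motion to the left, so the geostrophic wind blows 90° to the left of the pressure-gradient force (low pressure on the right).
Rotating 270° by 90° counterclockwise gives 180° — the wind blows toward the south.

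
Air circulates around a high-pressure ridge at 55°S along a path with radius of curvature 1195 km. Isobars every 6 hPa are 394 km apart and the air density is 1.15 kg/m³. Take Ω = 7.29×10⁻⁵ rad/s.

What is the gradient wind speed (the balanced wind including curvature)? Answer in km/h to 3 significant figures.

43.6 km/h

Coriolis parameter at 55°S:
f = 2Ω sin φ = 2 × 7.29×10⁻⁵ × sin 55° = 1.19×10⁻⁴ s⁻¹
Pressure gradient: |∂P/∂n| = 600 Pa / 394000 m = 1.52×10⁻³ Pa/m
Geostrophic speed: V_g = |∂P/∂n|/(fρ) = 1.52×10⁻³/(1.19×10⁻⁴ × 1.15) = 11.1 m/s
Around a high, pressure-gradient force acts outward with centrifugal, so Coriolis balances both:
fV = (1/ρ)|∂P/∂n| + V²/R  →  V² − fR·V + fR·V_g = 0
With fR = 1.19×10⁻⁴ × 1195×10³ m = 143 m/s:
V = [fR − √((fR)² − 4 fR V_g)]/2 = [143 − √(143² − 4×143×11.1)]/2 = 12.1 m/s
Supergeostrophic (V > V_g = 11.1 m/s), as expected around a high.
Converting: 12.1 m/s × 3.6 = 43.6 km/h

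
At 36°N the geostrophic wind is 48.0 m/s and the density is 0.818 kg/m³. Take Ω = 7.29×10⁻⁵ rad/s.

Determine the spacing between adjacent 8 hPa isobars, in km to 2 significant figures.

240 km

Coriolis parameter at 36°N:
f = 2Ω sin φ = 2 × 7.29×10⁻⁵ × sin 36° = 8.57×10⁻⁵ s⁻¹
Geostrophic balance rearranged: |∂P/∂n| = f ρ V_g
|∂P/∂n| = 8.57×10⁻⁵ × 0.818 × 48.0 = 3.36×10⁻³ Pa/m
Isobar spacing: Δn = ΔP/|∂P/∂n| = 800 Pa / 3.36×10⁻³ Pa/m = 237749 m ≈ 240 km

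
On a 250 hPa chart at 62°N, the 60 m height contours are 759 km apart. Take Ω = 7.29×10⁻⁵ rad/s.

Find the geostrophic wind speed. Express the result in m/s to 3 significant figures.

Coriolis parameter at 62°N:
f = 2Ω sin φ = 2 × 7.29×10⁻⁵ × sin 62° = 1.29×10⁻⁴ s⁻¹
Height gradient: |∂Z/∂n| = 60 m / 759000 m = 7.91×10⁻⁵
On a pressure surface, geostrophic balance gives V_g = (g/f)|∂Z/∂n|:
V_g = 9.81 × 7.91×10⁻⁵ / 1.29×10⁻⁴ = 6.02 m/s

6.02 m/s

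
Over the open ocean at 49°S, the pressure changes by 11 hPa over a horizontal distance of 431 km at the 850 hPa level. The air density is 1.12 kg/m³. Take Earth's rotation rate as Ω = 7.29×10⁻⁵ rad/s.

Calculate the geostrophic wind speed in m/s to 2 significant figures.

21 m/s

Coriolis parameter at 49°S:
f = 2Ω sin φ = 2 × 7.29×10⁻⁵ × sin 49° = 1.10×10⁻⁴ s⁻¹
Pressure gradient: |∂P/∂n| = 1100 Pa / 431000 m = 2.55×10⁻³ Pa/m
Geostrophic balance (pressure-gradient force = Coriolis force):
V_g = (1/(fρ)) |∂P/∂n| = 2.55×10⁻³ / (1.10×10⁻⁴ × 1.12) = 20.7 m/s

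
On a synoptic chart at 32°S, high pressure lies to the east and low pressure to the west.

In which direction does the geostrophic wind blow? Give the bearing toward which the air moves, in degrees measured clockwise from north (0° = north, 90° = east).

180°

The pressure-gradient force points toward the west (bearing 270°).
Geostrophic balance: in the Southern Hemisphere the Coriolis force deflects motion to the left, so the geostrophic wind blows 90° to the left of the pressure-gradient force (low pressure on the right).
Rotating 270° by 90° counterclockwise gives 180° — the wind blows toward the south.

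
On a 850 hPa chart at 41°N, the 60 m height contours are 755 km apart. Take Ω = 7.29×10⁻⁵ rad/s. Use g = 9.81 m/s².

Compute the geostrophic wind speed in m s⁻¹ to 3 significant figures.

8.15 m s⁻¹

Coriolis parameter at 41°N:
f = 2Ω sin φ = 2 × 7.29×10⁻⁵ × sin 41° = 9.57×10⁻⁵ s⁻¹
Height gradient: |∂Z/∂n| = 60 m / 755000 m = 7.95×10⁻⁵
On a pressure surface, geostrophic balance gives V_g = (g/f)|∂Z/∂n|:
V_g = 9.81 × 7.95×10⁻⁵ / 9.57×10⁻⁵ = 8.15 m/s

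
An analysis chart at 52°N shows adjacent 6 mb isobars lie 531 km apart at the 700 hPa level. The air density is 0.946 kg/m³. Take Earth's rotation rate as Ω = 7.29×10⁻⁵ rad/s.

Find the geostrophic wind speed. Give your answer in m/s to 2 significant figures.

10 m/s

Coriolis parameter at 52°N:
f = 2Ω sin φ = 2 × 7.29×10⁻⁵ × sin 52° = 1.15×10⁻⁴ s⁻¹
Pressure gradient: |∂P/∂n| = 600 Pa / 531000 m = 1.13×10⁻³ Pa/m
Geostrophic balance (pressure-gradient force = Coriolis force):
V_g = (1/(fρ)) |∂P/∂n| = 1.13×10⁻³ / (1.15×10⁻⁴ × 0.946) = 10.4 m/s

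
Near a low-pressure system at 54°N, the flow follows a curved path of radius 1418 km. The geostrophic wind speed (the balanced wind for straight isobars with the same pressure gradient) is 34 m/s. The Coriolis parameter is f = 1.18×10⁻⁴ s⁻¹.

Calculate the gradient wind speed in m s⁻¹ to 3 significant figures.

Around a low, centrifugal force acts outward with Coriolis, so pressure-gradient force balances both:
(1/ρ)|∂P/∂n| = fV + V²/R  →  V² + fR·V − fR·V_g = 0
With fR = 1.18×10⁻⁴ × 1418×10³ m = 167 m/s:
V = [−fR + √((fR)² + 4 fR V_g)]/2 = [−167 + √(167² + 4×167×34)]/2 = 29 m/s
Subgeostrophic (V < V_g = 34 m/s), as expected around a low.

29.0 m s⁻¹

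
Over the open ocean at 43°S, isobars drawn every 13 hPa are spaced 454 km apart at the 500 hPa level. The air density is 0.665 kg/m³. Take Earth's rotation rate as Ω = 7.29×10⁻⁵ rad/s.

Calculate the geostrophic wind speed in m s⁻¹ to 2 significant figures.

43 m s⁻¹

Coriolis parameter at 43°S:
f = 2Ω sin φ = 2 × 7.29×10⁻⁵ × sin 43° = 9.94×10⁻⁵ s⁻¹
Pressure gradient: |∂P/∂n| = 1300 Pa / 454000 m = 2.86×10⁻³ Pa/m
Geostrophic balance (pressure-gradient force = Coriolis force):
V_g = (1/(fρ)) |∂P/∂n| = 2.86×10⁻³ / (9.94×10⁻⁵ × 0.665) = 43.3 m/s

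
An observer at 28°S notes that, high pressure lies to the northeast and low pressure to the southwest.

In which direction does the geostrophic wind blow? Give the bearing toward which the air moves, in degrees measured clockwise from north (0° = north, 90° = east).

The pressure-gradient force points toward the southwest (bearing 225°).
Geostrophic balance: in the Southern Hemisphere the Coriolis force deflects motion to the left, so the geostrophic wind blows 90° to the left of the pressure-gradient force (low pressure on the right).
Rotating 225° by 90° counterclockwise gives 135° — the wind blows toward the southeast.

135°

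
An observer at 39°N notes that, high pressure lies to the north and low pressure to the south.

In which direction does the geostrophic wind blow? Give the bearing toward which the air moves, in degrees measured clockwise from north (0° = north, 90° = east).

The pressure-gradient force points toward the south (bearing 180°).
Geostrophic balance: in the Northern Hemisphere the Coriolis force deflects motion to the right, so the geostrophic wind blows 90° to the right of the pressure-gradient force (low pressure on the left).
Rotating 180° by 90° clockwise gives 270° — the wind blows toward the west.

270°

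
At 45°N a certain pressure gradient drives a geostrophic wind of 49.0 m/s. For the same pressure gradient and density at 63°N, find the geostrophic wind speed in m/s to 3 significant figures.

38.9 m/s

With the same pressure gradient and density, V_g ∝ 1/f ∝ 1/sin φ.
V₂ = V₁ · sin φ₁ / sin φ₂ = 49.0 × sin 45° / sin 63°
V₂ = 49.0 × 0.7071/0.8910 = 38.9 m/s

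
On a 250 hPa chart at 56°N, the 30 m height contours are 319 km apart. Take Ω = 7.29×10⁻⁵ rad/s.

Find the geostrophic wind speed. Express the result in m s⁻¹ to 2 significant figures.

Coriolis parameter at 56°N:
f = 2Ω sin φ = 2 × 7.29×10⁻⁵ × sin 56° = 1.21×10⁻⁴ s⁻¹
Height gradient: |∂Z/∂n| = 30 m / 319000 m = 9.40×10⁻⁵
On a pressure surface, geostrophic balance gives V_g = (g/f)|∂Z/∂n|:
V_g = 9.81 × 9.40×10⁻⁵ / 1.21×10⁻⁴ = 7.63 m/s

7.6 m s⁻¹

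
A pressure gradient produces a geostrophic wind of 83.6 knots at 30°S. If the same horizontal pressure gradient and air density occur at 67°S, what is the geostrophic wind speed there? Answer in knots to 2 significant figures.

With the same pressure gradient and density, V_g ∝ 1/f ∝ 1/sin φ.
V₂ = V₁ · sin φ₁ / sin φ₂ = 83.6 × sin 30° / sin 67°
V₂ = 83.6 × 0.5000/0.9205 = 45 knots

45 knots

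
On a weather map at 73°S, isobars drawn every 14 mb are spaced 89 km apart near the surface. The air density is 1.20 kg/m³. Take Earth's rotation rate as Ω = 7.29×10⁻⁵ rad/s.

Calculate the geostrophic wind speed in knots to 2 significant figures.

Coriolis parameter at 73°S:
f = 2Ω sin φ = 2 × 7.29×10⁻⁵ × sin 73° = 1.39×10⁻⁴ s⁻¹
Pressure gradient: |∂P/∂n| = 1400 Pa / 89000 m = 1.57×10⁻² Pa/m
Geostrophic balance (pressure-gradient force = Coriolis force):
V_g = (1/(fρ)) |∂P/∂n| = 1.57×10⁻² / (1.39×10⁻⁴ × 1.20) = 94.0 m/s
Converting: 94.0 m/s × 1.944 = 180 knots

180 knots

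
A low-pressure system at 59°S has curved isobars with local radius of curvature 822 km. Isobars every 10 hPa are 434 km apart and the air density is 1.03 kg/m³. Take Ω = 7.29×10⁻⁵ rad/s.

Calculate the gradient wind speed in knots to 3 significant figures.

30.2 knots

Coriolis parameter at 59°S:
f = 2Ω sin φ = 2 × 7.29×10⁻⁵ × sin 59° = 1.25×10⁻⁴ s⁻¹
Pressure gradient: |∂P/∂n| = 1000 Pa / 434000 m = 2.30×10⁻³ Pa/m
Geostrophic speed: V_g = |∂P/∂n|/(fρ) = 2.30×10⁻³/(1.25×10⁻⁴ × 1.03) = 17.9 m/s
Around a low, centrifugal force acts outward with Coriolis, so pressure-gradient force balances both:
(1/ρ)|∂P/∂n| = fV + V²/R  →  V² + fR·V − fR·V_g = 0
With fR = 1.25×10⁻⁴ × 822×10³ m = 103 m/s:
V = [−fR + √((fR)² + 4 fR V_g)]/2 = [−103 + √(103² + 4×103×17.9)]/2 = 15.5 m/s
Subgeostrophic (V < V_g = 17.9 m/s), as expected around a low.
Converting: 15.5 m/s × 1.944 = 30.2 knots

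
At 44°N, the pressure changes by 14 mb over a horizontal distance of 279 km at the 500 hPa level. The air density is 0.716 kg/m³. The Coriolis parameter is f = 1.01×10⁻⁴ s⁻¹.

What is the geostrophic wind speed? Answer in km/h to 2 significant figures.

250 km/h

Pressure gradient: |∂P/∂n| = 1400 Pa / 279000 m = 5.02×10⁻³ Pa/m
Geostrophic balance (pressure-gradient force = Coriolis force):
V_g = (1/(fρ)) |∂P/∂n| = 5.02×10⁻³ / (1.01×10⁻⁴ × 0.716) = 69.4 m/s
Converting: 69.4 m/s × 3.6 = 250 km/h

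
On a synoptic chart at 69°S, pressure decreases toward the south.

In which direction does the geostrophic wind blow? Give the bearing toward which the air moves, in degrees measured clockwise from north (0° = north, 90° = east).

090°

The pressure-gradient force points toward the south (bearing 180°).
Geostrophic balance: in the Southern Hemisphere the Coriolis force deflects motion to the left, so the geostrophic wind blows 90° to the left of the pressure-gradient force (low pressure on the right).
Rotating 180° by 90° counterclockwise gives 090° — the wind blows toward the east.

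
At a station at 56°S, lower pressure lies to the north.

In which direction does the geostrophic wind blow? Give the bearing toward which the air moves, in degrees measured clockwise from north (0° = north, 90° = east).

The pressure-gradient force points toward the north (bearing 000°).
Geostrophic balance: in the Southern Hemisphere the Coriolis force deflects motion to the left, so the geostrophic wind blows 90° to the left of the pressure-gradient force (low pressure on the right).
Rotating 000° by 90° counterclockwise gives 270° — the wind blows toward the west.

270°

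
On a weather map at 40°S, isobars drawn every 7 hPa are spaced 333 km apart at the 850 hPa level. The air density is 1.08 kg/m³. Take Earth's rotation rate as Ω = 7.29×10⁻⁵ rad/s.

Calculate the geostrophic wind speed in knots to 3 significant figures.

40.4 knots

Coriolis parameter at 40°S:
f = 2Ω sin φ = 2 × 7.29×10⁻⁵ × sin 40° = 9.37×10⁻⁵ s⁻¹
Pressure gradient: |∂P/∂n| = 700 Pa / 333000 m = 2.10×10⁻³ Pa/m
Geostrophic balance (pressure-gradient force = Coriolis force):
V_g = (1/(fρ)) |∂P/∂n| = 2.10×10⁻³ / (9.37×10⁻⁵ × 1.08) = 20.8 m/s
Converting: 20.8 m/s × 1.944 = 40.4 knots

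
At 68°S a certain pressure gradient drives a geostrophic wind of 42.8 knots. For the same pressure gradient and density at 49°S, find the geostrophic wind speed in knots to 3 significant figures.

52.6 knots

With the same pressure gradient and density, V_g ∝ 1/f ∝ 1/sin φ.
V₂ = V₁ · sin φ₁ / sin φ₂ = 42.8 × sin 68° / sin 49°
V₂ = 42.8 × 0.9272/0.7547 = 52.6 knots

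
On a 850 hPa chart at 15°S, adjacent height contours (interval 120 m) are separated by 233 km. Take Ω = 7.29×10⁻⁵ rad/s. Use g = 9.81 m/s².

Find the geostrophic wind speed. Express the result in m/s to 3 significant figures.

Coriolis parameter at 15°S:
f = 2Ω sin φ = 2 × 7.29×10⁻⁵ × sin 15° = 3.77×10⁻⁵ s⁻¹
Height gradient: |∂Z/∂n| = 120 m / 233000 m = 5.15×10⁻⁴
On a pressure surface, geostrophic balance gives V_g = (g/f)|∂Z/∂n|:
V_g = 9.81 × 5.15×10⁻⁴ / 3.77×10⁻⁵ = 134 m/s

134 m/s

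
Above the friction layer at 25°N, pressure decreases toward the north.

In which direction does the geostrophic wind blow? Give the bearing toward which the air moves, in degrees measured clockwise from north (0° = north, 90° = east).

The pressure-gradient force points toward the north (bearing 000°).
Geostrophic balance: in the Northern Hemisphere the Coriolis force deflects motion to the right, so the geostrophic wind blows 90° to the right of the pressure-gradient force (low pressure on the left).
Rotating 000° by 90° clockwise gives 090° — the wind blows toward the east.

090°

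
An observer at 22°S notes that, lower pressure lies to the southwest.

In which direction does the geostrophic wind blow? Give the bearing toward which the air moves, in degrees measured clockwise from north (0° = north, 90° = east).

The pressure-gradient force points toward the southwest (bearing 225°).
Geostrophic balance: in the Southern Hemisphere the Coriolis force deflects motion to the left, so the geostrophic wind blows 90° to the left of the pressure-gradient force (low pressure on the right).
Rotating 225° by 90° counterclockwise gives 135° — the wind blows toward the southeast.

135°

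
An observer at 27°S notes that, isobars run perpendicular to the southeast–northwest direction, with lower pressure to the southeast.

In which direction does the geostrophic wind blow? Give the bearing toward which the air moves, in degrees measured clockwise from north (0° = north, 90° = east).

The pressure-gradient force points toward the southeast (bearing 135°).
Geostrophic balance: in the Southern Hemisphere the Coriolis force deflects motion to the left, so the geostrophic wind blows 90° to the left of the pressure-gradient force (low pressure on the right).
Rotating 135° by 90° counterclockwise gives 045° — the wind blows toward the northeast.

045°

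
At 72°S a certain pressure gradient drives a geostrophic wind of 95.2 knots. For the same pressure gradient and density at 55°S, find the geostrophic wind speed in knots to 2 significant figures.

110 knots

With the same pressure gradient and density, V_g ∝ 1/f ∝ 1/sin φ.
V₂ = V₁ · sin φ₁ / sin φ₂ = 95.2 × sin 72° / sin 55°
V₂ = 95.2 × 0.9511/0.8192 = 110 knots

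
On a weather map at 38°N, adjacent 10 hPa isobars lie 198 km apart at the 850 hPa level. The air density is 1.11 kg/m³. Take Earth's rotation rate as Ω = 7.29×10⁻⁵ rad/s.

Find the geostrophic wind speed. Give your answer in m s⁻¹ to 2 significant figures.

51 m s⁻¹

Coriolis parameter at 38°N:
f = 2Ω sin φ = 2 × 7.29×10⁻⁵ × sin 38° = 8.98×10⁻⁵ s⁻¹
Pressure gradient: |∂P/∂n| = 1000 Pa / 198000 m = 5.05×10⁻³ Pa/m
Geostrophic balance (pressure-gradient force = Coriolis force):
V_g = (1/(fρ)) |∂P/∂n| = 5.05×10⁻³ / (8.98×10⁻⁵ × 1.11) = 50.7 m/s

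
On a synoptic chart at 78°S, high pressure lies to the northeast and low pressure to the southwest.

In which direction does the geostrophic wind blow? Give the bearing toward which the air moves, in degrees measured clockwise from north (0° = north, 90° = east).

The pressure-gradient force points toward the southwest (bearing 225°).
Geostrophic balance: in the Southern Hemisphere the Coriolis force deflects motion to the left, so the geostrophic wind blows 90° to the left of the pressure-gradient force (low pressure on the right).
Rotating 225° by 90° counterclockwise gives 135° — the wind blows toward the southeast.

135°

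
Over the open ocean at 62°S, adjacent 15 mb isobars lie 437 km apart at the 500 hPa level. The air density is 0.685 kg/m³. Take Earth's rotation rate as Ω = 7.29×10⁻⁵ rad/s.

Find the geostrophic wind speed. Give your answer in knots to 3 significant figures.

Coriolis parameter at 62°S:
f = 2Ω sin φ = 2 × 7.29×10⁻⁵ × sin 62° = 1.29×10⁻⁴ s⁻¹
Pressure gradient: |∂P/∂n| = 1500 Pa / 437000 m = 3.43×10⁻³ Pa/m
Geostrophic balance (pressure-gradient force = Coriolis force):
V_g = (1/(fρ)) |∂P/∂n| = 3.43×10⁻³ / (1.29×10⁻⁴ × 0.685) = 38.9 m/s
Converting: 38.9 m/s × 1.944 = 75.7 knots

75.7 knots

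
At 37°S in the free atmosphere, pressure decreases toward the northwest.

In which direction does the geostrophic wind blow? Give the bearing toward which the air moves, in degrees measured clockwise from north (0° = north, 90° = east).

The pressure-gradient force points toward the northwest (bearing 315°).
Geostrophic balance: in the Southern Hemisphere the Coriolis force deflects motion to the left, so the geostrophic wind blows 90° to the left of the pressure-gradient force (low pressure on the right).
Rotating 315° by 90° counterclockwise gives 225° — the wind blows toward the southwest.

225°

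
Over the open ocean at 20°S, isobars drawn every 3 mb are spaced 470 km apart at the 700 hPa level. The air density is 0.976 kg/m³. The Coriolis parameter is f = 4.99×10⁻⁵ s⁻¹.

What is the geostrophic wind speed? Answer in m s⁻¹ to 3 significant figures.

13.1 m s⁻¹

Pressure gradient: |∂P/∂n| = 300 Pa / 470000 m = 6.38×10⁻⁴ Pa/m
Geostrophic balance (pressure-gradient force = Coriolis force):
V_g = (1/(fρ)) |∂P/∂n| = 6.38×10⁻⁴ / (4.99×10⁻⁵ × 0.976) = 13.1 m/s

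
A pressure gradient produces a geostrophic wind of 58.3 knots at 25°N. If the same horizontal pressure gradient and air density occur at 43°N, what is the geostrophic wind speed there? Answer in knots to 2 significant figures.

36 knots

With the same pressure gradient and density, V_g ∝ 1/f ∝ 1/sin φ.
V₂ = V₁ · sin φ₁ / sin φ₂ = 58.3 × sin 25° / sin 43°
V₂ = 58.3 × 0.4226/0.6820 = 36 knots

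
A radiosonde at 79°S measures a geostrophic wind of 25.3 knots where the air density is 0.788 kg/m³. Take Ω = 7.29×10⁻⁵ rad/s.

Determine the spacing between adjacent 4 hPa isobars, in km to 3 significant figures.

273 km

Coriolis parameter at 79°S:
f = 2Ω sin φ = 2 × 7.29×10⁻⁵ × sin 79° = 1.43×10⁻⁴ s⁻¹
Wind speed in SI: 25.3 knots = 13.0 m/s
Geostrophic balance rearranged: |∂P/∂n| = f ρ V_g
|∂P/∂n| = 1.43×10⁻⁴ × 0.788 × 13.0 = 1.47×10⁻³ Pa/m
Isobar spacing: Δn = ΔP/|∂P/∂n| = 400 Pa / 1.47×10⁻³ Pa/m = 272503 m ≈ 273 km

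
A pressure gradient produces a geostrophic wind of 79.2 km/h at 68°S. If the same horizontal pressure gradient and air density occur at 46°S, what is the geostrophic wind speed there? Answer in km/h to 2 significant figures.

With the same pressure gradient and density, V_g ∝ 1/f ∝ 1/sin φ.
V₂ = V₁ · sin φ₁ / sin φ₂ = 79.2 × sin 68° / sin 46°
V₂ = 79.2 × 0.9272/0.7193 = 100 km/h

100 km/h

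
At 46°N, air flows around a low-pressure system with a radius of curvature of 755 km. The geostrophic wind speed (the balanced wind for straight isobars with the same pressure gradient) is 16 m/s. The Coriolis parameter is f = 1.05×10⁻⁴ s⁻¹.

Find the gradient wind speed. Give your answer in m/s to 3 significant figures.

Around a low, centrifugal force acts outward with Coriolis, so pressure-gradient force balances both:
(1/ρ)|∂P/∂n| = fV + V²/R  →  V² + fR·V − fR·V_g = 0
With fR = 1.05×10⁻⁴ × 755×10³ m = 79.3 m/s:
V = [−fR + √((fR)² + 4 fR V_g)]/2 = [−79.3 + √(79.3² + 4×79.3×16)]/2 = 13.6 m/s
Subgeostrophic (V < V_g = 16 m/s), as expected around a low.

13.6 m/s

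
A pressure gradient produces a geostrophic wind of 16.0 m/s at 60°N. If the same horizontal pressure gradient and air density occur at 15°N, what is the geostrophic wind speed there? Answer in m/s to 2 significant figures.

With the same pressure gradient and density, V_g ∝ 1/f ∝ 1/sin φ.
V₂ = V₁ · sin φ₁ / sin φ₂ = 16.0 × sin 60° / sin 15°
V₂ = 16.0 × 0.8660/0.2588 = 54 m/s

54 m/s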